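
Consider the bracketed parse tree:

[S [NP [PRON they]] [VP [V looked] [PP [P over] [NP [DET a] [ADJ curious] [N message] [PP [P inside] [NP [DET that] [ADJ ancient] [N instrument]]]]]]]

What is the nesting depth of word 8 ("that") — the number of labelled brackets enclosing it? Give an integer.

7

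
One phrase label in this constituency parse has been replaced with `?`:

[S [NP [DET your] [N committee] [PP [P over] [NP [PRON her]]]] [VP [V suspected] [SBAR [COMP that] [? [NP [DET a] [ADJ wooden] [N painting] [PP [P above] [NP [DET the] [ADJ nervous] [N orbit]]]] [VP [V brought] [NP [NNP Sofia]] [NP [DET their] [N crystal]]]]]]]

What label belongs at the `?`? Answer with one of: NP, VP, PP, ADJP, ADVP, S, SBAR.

S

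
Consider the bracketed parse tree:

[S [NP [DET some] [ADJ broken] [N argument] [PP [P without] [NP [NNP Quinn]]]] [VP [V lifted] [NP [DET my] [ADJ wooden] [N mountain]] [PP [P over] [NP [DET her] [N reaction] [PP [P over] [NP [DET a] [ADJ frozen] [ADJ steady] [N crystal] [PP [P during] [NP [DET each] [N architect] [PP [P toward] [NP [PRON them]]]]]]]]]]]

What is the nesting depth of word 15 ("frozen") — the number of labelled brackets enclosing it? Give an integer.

The word sits inside ADJ, which is inside NP, inside PP, inside NP, inside PP, inside VP, inside S — 7 brackets in all.

7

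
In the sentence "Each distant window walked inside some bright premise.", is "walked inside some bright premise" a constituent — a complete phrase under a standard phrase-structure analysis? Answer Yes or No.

Yes

"walked inside some bright premise" is exactly the verb phrase [VP walked inside some bright premise], a complete constituent.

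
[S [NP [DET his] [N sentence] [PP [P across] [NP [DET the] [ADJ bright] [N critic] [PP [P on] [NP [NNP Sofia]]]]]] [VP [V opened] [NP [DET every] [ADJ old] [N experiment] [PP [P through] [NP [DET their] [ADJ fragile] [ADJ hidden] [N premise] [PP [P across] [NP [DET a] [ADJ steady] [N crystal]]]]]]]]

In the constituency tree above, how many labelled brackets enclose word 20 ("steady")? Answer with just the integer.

8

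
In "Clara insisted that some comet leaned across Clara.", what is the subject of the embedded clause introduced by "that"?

some comet

"some comet" is the NP that combines with the VP headed by "leaned" to form the embedded clause introduced by "that" — the subject.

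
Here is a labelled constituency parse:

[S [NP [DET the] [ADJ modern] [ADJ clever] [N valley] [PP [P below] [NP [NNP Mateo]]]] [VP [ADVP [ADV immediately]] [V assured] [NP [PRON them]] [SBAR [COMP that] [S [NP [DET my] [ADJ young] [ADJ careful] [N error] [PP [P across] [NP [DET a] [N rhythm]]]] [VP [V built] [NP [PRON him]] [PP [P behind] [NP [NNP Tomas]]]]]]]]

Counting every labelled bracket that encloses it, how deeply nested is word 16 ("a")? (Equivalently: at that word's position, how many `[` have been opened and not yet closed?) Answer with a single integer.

8

Counting open brackets not yet closed at "a": [S [VP [SBAR [S [NP [PP [NP [DET = 8.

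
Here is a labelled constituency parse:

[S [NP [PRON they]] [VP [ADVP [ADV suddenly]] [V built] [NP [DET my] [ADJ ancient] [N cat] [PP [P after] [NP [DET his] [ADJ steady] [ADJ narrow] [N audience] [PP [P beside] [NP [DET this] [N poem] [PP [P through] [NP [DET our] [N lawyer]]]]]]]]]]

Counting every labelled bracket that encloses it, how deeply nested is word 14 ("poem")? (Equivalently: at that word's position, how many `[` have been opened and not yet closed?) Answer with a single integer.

8

The word sits inside N, which is inside NP, inside PP, inside NP, inside PP, inside NP, inside VP, inside S — 8 brackets in all.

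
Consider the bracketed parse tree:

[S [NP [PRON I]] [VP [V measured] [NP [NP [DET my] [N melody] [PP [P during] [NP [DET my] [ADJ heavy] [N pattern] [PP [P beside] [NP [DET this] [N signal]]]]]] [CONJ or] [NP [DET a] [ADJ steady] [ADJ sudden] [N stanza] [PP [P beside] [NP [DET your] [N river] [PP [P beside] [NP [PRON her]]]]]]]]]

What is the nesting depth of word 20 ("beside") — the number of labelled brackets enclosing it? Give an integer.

8

Counting open brackets not yet closed at "beside": [S [VP [NP [NP [PP [NP [PP [P = 8.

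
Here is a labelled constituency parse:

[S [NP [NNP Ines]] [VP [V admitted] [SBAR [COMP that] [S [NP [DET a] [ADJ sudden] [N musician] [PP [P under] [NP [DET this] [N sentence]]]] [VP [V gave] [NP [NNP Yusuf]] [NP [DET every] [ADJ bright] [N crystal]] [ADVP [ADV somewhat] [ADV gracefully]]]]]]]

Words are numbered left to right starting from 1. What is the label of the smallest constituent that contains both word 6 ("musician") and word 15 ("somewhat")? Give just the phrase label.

Word 6 lies under S → VP → SBAR → S → NP → N; word 15 lies under S → VP → SBAR → S → VP → ADVP → ADV. The lowest shared node is the S.

S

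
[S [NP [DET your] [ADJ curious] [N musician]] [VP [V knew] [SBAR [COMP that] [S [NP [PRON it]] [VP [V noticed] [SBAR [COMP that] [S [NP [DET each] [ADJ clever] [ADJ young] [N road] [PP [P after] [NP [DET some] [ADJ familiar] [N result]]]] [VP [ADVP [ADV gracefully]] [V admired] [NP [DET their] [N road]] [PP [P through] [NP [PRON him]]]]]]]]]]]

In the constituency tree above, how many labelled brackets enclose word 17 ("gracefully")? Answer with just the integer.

Counting open brackets not yet closed at "gracefully": [S [VP [SBAR [S [VP [SBAR [S [VP [ADVP [ADV = 10.

10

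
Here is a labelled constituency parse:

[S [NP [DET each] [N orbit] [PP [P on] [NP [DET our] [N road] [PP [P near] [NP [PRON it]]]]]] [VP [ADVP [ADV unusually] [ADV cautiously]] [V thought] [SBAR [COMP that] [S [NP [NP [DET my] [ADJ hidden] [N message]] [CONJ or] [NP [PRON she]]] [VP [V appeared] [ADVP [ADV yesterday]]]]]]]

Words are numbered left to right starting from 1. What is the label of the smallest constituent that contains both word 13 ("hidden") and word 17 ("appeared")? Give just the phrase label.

S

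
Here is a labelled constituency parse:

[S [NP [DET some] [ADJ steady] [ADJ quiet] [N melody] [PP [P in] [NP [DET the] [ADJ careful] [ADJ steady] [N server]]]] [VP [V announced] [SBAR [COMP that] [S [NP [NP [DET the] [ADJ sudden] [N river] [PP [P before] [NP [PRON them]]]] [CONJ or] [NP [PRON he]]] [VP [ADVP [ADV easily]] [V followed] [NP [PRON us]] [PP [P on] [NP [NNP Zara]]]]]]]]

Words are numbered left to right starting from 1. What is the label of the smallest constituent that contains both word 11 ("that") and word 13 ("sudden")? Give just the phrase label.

Word 11 lies under S → VP → SBAR → COMP; word 13 lies under S → VP → SBAR → S → NP → NP → ADJ. The lowest shared node is the SBAR.

SBAR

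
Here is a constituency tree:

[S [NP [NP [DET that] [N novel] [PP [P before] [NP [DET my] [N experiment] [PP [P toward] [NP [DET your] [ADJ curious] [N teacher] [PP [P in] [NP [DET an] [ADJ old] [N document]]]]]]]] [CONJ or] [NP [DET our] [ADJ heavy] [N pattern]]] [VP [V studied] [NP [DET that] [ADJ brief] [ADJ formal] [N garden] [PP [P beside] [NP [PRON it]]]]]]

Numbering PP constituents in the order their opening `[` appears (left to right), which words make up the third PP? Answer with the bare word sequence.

in an old document

Opening `[PP` markers occur at word positions 3, 6, 10, 23; the third of these opens the constituent [PP in an old document].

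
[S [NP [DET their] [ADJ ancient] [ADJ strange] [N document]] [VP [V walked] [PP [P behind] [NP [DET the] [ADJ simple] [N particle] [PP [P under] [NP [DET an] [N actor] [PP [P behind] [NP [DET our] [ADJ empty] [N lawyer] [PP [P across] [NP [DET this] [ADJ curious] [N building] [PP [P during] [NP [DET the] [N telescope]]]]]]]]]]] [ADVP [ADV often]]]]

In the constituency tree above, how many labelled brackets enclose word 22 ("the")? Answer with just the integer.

The word sits inside DET, which is inside NP, inside PP, inside NP, inside PP, inside NP, inside PP, inside NP, inside PP, inside NP, inside PP, inside VP, inside S — 13 brackets in all.

13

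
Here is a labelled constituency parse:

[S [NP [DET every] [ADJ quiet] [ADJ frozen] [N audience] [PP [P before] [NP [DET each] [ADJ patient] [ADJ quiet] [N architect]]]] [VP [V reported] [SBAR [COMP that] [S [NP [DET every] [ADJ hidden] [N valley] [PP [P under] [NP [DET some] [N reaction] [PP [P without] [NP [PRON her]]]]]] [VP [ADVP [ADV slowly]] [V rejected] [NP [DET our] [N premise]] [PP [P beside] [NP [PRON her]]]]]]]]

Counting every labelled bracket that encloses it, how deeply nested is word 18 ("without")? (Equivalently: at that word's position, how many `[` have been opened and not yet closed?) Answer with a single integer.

The word sits inside P, which is inside PP, inside NP, inside PP, inside NP, inside S, inside SBAR, inside VP, inside S — 9 brackets in all.

9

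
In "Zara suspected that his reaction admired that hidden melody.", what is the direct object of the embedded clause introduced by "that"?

that hidden melody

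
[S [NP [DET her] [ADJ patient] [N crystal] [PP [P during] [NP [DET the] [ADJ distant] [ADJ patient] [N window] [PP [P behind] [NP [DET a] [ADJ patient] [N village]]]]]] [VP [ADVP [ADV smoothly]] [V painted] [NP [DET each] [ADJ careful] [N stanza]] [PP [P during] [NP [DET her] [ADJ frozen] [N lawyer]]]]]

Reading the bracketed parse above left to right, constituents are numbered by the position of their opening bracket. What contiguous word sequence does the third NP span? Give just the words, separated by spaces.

a patient village

In left-to-right order the NP constituents are "her patient crystal during the distant patient window behind a patient village"; "the distant patient window behind a patient village"; "a patient village"; "each careful stanza"; "her frozen lawyer". Number 3 is "a patient village".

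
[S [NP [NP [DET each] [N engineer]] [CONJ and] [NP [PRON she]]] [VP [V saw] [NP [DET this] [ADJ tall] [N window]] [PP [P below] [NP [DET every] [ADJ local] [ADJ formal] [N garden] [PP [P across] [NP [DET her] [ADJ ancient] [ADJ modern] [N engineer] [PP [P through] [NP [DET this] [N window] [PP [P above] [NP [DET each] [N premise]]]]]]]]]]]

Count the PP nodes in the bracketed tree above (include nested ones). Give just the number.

4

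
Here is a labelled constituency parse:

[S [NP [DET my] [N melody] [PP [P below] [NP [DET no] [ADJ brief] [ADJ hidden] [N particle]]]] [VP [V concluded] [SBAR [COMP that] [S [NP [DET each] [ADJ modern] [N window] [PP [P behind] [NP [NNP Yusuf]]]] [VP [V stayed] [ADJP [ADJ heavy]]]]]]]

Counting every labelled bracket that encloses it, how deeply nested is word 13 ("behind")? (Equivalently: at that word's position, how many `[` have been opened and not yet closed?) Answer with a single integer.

7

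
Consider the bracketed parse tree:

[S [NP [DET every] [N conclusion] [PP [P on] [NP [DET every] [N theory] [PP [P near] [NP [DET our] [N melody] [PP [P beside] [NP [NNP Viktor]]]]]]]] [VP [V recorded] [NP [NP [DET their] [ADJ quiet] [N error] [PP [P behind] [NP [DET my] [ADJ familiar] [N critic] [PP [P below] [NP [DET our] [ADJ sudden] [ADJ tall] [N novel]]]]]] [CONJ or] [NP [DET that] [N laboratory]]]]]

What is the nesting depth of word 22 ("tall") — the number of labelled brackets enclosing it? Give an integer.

The word sits inside ADJ, which is inside NP, inside PP, inside NP, inside PP, inside NP, inside NP, inside VP, inside S — 9 brackets in all.

9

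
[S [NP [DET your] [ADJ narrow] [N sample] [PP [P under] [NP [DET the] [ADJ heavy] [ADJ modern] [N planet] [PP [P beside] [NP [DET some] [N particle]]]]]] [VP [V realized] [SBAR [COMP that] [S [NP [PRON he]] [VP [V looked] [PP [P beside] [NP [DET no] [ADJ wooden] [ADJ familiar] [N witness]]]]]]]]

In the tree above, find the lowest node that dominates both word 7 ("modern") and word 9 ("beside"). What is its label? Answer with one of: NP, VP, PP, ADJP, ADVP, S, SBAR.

Both words fall inside [NP the heavy modern planet beside some particle] (words 5–11), and no smaller constituent contains them both. Label: NP.

NP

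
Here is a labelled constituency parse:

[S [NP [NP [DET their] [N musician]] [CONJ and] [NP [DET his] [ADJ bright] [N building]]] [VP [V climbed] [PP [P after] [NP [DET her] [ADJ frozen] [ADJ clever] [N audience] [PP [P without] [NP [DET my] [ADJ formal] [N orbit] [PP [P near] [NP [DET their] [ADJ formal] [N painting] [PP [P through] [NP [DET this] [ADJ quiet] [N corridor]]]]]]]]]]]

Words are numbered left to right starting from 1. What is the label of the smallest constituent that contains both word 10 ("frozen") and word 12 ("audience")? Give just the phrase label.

NP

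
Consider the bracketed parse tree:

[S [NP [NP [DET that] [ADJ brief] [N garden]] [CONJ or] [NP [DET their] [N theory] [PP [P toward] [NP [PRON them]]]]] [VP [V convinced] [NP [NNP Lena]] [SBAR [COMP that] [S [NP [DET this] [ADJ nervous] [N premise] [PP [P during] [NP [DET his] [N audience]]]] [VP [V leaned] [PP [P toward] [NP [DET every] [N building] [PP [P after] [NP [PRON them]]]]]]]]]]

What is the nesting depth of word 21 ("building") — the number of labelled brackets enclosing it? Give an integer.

8

The word sits inside N, which is inside NP, inside PP, inside VP, inside S, inside SBAR, inside VP, inside S — 8 brackets in all.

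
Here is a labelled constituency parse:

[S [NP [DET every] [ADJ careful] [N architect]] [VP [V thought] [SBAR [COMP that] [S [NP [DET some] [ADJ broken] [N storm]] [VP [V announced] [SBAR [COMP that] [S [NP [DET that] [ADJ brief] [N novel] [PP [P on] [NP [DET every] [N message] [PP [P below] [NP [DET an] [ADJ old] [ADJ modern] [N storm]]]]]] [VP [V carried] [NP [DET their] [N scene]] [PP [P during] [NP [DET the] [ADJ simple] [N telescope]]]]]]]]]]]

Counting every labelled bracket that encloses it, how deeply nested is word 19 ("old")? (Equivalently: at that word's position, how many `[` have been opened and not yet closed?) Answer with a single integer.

Counting open brackets not yet closed at "old": [S [VP [SBAR [S [VP [SBAR [S [NP [PP [NP [PP [NP [ADJ = 13.

13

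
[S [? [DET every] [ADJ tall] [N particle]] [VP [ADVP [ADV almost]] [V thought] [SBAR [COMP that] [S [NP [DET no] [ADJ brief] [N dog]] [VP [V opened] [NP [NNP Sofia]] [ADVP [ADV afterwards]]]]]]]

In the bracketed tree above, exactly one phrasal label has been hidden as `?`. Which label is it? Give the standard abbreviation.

The `?` node immediately contains: DET 'every', ADJ 'tall', N 'particle'. That is the internal structure of a noun phrase, so the label is NP.

NP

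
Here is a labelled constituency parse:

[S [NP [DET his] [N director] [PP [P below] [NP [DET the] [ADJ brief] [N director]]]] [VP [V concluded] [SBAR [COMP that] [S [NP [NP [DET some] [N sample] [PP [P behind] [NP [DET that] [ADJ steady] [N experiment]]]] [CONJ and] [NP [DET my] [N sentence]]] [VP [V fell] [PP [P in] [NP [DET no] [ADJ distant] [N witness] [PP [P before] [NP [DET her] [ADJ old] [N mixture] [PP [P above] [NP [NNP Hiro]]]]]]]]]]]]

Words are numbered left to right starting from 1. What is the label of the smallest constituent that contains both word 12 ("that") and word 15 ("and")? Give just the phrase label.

Both words fall inside [NP some sample behind that steady experiment and my sentence] (words 9–17), and no smaller constituent contains them both. Label: NP.

NP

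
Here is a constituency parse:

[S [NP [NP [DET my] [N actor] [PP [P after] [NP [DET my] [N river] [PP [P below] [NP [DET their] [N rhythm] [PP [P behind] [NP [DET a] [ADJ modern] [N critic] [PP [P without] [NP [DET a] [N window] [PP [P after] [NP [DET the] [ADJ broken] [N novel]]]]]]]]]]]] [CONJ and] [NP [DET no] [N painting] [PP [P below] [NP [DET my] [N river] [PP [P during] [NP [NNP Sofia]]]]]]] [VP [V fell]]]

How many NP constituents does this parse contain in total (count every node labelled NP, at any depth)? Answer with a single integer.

10

Listing each NP by its span: [NP my actor after my river below their rhythm behind a modern critic without a window after the broken novel and no painting below my river during Sofia]; [NP my actor after my river below their rhythm behind a modern critic without a window after the broken novel]; [NP my river below their rhythm behind a modern critic without a window after the broken novel]; [NP their rhythm behind a modern critic without a window after the broken novel]; [NP a modern critic without a window after the broken novel]; [NP a window after the broken novel] … — that makes 10.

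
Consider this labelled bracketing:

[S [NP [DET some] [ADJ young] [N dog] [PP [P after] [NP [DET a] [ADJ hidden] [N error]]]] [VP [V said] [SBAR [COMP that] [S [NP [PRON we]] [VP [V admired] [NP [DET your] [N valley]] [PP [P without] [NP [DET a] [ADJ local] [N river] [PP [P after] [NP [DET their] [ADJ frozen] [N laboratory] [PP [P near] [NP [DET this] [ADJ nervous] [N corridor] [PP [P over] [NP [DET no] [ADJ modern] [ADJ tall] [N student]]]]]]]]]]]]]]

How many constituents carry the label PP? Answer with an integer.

Scanning left to right, an opening `[PP` appears at word positions 4, 14, 18, 22, 26 — 5 in total.

5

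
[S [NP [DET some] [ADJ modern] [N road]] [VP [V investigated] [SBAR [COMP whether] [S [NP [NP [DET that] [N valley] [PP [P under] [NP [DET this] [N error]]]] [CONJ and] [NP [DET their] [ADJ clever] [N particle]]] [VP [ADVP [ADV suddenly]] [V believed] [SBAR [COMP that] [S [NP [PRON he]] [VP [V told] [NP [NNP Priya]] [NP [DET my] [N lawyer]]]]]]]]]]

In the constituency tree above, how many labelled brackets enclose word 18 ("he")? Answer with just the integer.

9

The word sits inside PRON, which is inside NP, inside S, inside SBAR, inside VP, inside S, inside SBAR, inside VP, inside S — 9 brackets in all.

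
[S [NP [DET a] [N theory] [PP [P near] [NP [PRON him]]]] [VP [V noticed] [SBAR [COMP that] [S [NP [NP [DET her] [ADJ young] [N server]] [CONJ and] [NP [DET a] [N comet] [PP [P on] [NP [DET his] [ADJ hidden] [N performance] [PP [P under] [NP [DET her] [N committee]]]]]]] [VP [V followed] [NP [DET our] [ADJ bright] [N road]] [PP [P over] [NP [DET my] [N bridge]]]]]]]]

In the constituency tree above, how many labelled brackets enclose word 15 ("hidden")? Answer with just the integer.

9

The word sits inside ADJ, which is inside NP, inside PP, inside NP, inside NP, inside S, inside SBAR, inside VP, inside S — 9 brackets in all.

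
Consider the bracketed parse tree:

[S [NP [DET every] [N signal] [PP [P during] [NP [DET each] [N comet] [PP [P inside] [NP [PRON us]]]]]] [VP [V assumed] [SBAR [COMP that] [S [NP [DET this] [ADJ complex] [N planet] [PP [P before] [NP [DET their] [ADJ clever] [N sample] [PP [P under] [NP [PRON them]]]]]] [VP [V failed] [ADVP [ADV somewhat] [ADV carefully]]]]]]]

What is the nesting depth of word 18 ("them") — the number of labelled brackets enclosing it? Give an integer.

10

Path from the root down to the word: S → VP → SBAR → S → NP → PP → NP → PP → NP → PRON. That is 10 enclosing brackets.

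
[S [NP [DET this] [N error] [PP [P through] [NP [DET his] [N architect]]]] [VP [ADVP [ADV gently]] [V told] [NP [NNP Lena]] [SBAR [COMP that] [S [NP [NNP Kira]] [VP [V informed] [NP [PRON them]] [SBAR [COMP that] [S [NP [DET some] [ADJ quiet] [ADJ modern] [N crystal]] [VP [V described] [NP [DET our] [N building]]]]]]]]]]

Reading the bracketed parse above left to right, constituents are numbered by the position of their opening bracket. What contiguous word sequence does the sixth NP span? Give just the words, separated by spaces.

some quiet modern crystal

Opening `[NP` markers occur at word positions 1, 4, 8, 10, 12, 14, 19; the sixth of these opens the constituent [NP some quiet modern crystal].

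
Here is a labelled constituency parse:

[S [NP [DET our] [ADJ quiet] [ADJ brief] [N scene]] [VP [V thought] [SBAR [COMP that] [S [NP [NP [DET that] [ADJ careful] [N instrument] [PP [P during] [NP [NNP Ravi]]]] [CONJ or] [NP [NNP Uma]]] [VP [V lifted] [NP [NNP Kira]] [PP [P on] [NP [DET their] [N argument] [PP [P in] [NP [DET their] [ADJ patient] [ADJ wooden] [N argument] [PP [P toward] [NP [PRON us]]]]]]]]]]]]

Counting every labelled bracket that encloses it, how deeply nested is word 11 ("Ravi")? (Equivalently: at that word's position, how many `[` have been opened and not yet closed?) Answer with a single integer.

9

Counting open brackets not yet closed at "Ravi": [S [VP [SBAR [S [NP [NP [PP [NP [NNP = 9.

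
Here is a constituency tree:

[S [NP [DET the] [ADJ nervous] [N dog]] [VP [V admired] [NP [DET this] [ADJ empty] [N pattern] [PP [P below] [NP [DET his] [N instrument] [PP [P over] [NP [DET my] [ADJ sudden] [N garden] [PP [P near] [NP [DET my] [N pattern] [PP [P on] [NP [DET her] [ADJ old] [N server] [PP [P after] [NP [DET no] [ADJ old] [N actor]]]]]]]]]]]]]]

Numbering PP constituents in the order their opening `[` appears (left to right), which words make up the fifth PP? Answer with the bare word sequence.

after no old actor

Opening `[PP` markers occur at word positions 8, 11, 15, 18, 22; the fifth of these opens the constituent [PP after no old actor].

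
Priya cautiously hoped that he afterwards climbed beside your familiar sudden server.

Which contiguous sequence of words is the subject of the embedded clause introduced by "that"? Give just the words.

"he" is the NP that combines with the VP headed by "climbed" to form the embedded clause introduced by "that" — the subject.

he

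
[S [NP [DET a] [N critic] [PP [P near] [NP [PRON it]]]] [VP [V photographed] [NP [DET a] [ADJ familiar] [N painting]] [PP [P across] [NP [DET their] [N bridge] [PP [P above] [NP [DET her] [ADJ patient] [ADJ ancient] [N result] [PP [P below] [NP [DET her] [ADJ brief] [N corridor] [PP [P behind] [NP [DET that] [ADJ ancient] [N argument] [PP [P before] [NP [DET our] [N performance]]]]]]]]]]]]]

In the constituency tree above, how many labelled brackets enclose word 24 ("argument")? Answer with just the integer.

Path from the root down to the word: S → VP → PP → NP → PP → NP → PP → NP → PP → NP → N. That is 11 enclosing brackets.

11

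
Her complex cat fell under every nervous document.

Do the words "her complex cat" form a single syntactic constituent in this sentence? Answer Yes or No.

Yes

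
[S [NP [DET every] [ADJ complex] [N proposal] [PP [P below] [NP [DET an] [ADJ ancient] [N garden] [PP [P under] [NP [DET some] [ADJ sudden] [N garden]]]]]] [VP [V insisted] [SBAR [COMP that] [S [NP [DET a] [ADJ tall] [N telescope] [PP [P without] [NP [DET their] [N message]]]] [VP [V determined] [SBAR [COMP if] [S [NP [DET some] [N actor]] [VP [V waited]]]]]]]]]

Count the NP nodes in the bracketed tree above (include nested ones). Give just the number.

Listing each NP by its span: [NP every complex proposal below an ancient garden under some sudden garden]; [NP an ancient garden under some sudden garden]; [NP some sudden garden]; [NP a tall telescope without their message]; [NP their message]; [NP some actor] — that makes 6.

6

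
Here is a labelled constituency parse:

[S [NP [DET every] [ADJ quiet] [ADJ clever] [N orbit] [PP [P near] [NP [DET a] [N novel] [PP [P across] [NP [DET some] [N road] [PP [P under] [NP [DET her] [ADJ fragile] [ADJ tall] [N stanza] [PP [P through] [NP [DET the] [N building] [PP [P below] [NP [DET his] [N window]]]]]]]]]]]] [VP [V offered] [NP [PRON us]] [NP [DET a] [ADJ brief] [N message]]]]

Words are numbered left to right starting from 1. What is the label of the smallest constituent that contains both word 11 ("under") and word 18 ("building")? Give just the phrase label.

Word 11 lies under S → NP → PP → NP → PP → NP → PP → P; word 18 lies under S → NP → PP → NP → PP → NP → PP → NP → PP → NP → N. The lowest shared node is the PP.

PP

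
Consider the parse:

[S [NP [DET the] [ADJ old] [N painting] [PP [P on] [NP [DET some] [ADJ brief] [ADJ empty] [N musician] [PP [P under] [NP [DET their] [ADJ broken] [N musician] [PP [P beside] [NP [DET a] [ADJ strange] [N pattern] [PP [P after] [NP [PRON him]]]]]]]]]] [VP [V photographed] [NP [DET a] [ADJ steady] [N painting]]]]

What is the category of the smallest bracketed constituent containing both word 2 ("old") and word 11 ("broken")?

NP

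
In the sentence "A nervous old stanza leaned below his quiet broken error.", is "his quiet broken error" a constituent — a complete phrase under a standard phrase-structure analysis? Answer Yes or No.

Yes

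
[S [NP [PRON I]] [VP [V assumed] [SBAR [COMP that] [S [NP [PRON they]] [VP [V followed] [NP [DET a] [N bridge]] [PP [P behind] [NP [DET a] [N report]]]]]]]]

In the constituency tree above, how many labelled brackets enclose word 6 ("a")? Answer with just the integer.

7

Path from the root down to the word: S → VP → SBAR → S → VP → NP → DET. That is 7 enclosing brackets.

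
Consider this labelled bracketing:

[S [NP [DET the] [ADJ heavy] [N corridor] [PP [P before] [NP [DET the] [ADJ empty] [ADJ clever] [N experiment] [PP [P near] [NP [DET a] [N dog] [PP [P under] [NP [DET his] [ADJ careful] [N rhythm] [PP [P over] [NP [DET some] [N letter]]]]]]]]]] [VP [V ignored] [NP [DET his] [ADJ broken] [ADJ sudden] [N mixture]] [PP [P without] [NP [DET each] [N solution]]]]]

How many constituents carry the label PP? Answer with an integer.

5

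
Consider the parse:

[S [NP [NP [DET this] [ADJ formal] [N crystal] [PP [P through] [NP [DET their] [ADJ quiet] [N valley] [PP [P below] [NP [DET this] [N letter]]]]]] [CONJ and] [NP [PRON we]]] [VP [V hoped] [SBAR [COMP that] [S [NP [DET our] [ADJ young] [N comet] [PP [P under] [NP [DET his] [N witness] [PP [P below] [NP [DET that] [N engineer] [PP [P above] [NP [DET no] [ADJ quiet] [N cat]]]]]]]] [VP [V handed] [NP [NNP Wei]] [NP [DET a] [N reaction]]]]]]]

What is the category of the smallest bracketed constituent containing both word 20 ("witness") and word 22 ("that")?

Word 20 lies under S → VP → SBAR → S → NP → PP → NP → N; word 22 lies under S → VP → SBAR → S → NP → PP → NP → PP → NP → DET. The lowest shared node is the NP.

NP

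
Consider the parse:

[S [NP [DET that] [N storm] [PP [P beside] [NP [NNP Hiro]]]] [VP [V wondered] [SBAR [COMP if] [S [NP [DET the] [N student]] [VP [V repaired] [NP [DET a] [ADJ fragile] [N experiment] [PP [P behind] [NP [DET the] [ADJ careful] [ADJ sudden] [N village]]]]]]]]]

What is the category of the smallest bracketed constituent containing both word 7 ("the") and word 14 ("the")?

Both words fall inside [S the student repaired a fragile experiment behind the careful sudden village] (words 7–17), and no smaller constituent contains them both. Label: S.

S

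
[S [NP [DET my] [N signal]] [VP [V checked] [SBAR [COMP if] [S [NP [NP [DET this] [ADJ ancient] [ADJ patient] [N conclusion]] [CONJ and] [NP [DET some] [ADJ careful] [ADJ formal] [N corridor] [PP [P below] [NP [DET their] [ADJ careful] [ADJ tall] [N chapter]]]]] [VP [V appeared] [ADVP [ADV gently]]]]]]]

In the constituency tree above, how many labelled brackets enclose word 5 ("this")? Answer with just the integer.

7

Counting open brackets not yet closed at "this": [S [VP [SBAR [S [NP [NP [DET = 7.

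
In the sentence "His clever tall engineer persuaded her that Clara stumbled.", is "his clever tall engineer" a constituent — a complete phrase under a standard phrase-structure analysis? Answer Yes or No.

Yes

These words form the whole noun phrase headed by "engineer", so yes — one constituent.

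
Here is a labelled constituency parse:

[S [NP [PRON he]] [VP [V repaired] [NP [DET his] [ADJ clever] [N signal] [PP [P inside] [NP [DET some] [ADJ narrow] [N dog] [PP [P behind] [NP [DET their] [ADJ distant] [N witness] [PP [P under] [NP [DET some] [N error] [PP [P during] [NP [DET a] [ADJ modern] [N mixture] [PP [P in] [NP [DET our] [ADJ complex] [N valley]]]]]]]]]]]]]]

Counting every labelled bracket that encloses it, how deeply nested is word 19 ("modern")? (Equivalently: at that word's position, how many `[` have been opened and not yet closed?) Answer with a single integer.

12

Counting open brackets not yet closed at "modern": [S [VP [NP [PP [NP [PP [NP [PP [NP [PP [NP [ADJ = 12.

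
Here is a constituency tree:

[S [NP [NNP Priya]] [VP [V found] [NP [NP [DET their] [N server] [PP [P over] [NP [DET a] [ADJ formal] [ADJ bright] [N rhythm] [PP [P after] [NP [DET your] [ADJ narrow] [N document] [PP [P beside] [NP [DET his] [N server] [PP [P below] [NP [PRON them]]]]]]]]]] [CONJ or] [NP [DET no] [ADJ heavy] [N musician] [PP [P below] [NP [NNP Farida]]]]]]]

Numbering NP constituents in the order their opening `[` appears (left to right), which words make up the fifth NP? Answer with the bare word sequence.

The NP opening brackets appear, in order, over: "Priya"; "their server over a formal bright rhythm after your narrow document beside his server below them or no heavy musician below Farida"; "their server over a formal bright rhythm after your narrow document beside his server below them"; "a formal bright rhythm after your narrow document beside his server below them"; "your narrow document beside his server below them"; "his server below them"; "them"; "no heavy musician below Farida"; "Farida". The fifth one spans "your narrow document beside his server below them".

your narrow document beside his server below them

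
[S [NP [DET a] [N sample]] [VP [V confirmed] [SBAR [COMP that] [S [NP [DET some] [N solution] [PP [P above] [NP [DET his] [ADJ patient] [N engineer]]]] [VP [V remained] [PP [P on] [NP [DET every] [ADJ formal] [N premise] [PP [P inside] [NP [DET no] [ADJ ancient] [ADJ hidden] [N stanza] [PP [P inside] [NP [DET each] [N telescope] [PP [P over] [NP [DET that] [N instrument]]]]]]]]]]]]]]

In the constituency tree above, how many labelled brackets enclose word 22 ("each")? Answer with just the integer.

12

The word sits inside DET, which is inside NP, inside PP, inside NP, inside PP, inside NP, inside PP, inside VP, inside S, inside SBAR, inside VP, inside S — 12 brackets in all.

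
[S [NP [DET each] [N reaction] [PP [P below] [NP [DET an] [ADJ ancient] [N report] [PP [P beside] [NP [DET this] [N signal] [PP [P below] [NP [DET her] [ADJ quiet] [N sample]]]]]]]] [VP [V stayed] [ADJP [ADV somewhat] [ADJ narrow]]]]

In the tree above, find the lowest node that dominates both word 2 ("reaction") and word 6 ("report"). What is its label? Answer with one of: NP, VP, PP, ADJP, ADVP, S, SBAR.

Word 2 lies under S → NP → N; word 6 lies under S → NP → PP → NP → N. The lowest shared node is the NP.

NP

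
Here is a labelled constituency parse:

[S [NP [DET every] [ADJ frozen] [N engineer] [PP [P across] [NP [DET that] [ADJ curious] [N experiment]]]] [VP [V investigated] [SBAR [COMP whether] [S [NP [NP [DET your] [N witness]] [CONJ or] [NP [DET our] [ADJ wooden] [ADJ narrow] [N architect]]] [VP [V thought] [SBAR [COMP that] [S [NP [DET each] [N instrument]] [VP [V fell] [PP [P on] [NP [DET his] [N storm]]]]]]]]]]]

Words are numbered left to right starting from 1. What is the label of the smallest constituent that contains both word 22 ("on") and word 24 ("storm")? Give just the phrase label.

PP

Word 22 lies under S → VP → SBAR → S → VP → SBAR → S → VP → PP → P; word 24 lies under S → VP → SBAR → S → VP → SBAR → S → VP → PP → NP → N. The lowest shared node is the PP.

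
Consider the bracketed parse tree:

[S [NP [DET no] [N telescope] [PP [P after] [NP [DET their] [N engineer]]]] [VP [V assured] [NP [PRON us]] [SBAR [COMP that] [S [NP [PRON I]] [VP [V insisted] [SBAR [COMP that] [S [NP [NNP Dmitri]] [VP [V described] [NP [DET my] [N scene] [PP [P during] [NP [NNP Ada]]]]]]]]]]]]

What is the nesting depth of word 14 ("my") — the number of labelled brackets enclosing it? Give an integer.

10

The word sits inside DET, which is inside NP, inside VP, inside S, inside SBAR, inside VP, inside S, inside SBAR, inside VP, inside S — 10 brackets in all.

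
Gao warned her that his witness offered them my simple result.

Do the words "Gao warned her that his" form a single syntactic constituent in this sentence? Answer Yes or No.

No

"Gao" belongs to the noun phrase "Gao" while "his" belongs to the verb phrase "warned her that his witness offered them my simple result"; a span that runs across that boundary is not a single phrase.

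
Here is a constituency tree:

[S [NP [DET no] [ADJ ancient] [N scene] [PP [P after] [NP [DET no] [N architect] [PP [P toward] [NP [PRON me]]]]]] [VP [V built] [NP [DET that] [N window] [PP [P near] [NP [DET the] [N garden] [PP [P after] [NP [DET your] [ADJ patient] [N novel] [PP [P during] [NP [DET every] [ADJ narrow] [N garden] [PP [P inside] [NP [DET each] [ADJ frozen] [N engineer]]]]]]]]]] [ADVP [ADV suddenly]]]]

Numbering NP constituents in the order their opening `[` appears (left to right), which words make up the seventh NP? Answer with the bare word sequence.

In left-to-right order the NP constituents are "no ancient scene after no architect toward me"; "no architect toward me"; "me"; "that window near the garden after your patient novel during every narrow garden inside each frozen engineer"; "the garden after your patient novel during every narrow garden inside each frozen engineer"; "your patient novel during every narrow garden inside each frozen engineer"; "every narrow garden inside each frozen engineer"; "each frozen engineer". Number 7 is "every narrow garden inside each frozen engineer".

every narrow garden inside each frozen engineer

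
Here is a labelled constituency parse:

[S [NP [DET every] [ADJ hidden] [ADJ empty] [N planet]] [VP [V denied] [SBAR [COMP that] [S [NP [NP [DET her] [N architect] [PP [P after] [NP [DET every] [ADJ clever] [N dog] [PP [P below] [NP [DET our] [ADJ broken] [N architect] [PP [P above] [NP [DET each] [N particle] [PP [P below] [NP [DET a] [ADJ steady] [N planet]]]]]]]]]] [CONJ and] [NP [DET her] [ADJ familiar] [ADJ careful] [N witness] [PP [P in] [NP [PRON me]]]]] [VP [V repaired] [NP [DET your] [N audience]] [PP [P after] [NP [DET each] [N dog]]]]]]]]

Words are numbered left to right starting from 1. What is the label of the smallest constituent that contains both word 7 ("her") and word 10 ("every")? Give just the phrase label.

NP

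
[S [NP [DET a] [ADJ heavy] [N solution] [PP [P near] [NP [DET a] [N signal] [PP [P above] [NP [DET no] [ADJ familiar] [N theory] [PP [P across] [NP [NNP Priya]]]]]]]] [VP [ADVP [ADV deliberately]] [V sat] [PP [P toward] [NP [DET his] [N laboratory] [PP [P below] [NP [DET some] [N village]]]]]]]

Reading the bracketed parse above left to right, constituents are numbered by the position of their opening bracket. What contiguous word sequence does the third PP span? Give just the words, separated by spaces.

In left-to-right order the PP constituents are "near a signal above no familiar theory across Priya"; "above no familiar theory across Priya"; "across Priya"; "toward his laboratory below some village"; "below some village". Number 3 is "across Priya".

across Priya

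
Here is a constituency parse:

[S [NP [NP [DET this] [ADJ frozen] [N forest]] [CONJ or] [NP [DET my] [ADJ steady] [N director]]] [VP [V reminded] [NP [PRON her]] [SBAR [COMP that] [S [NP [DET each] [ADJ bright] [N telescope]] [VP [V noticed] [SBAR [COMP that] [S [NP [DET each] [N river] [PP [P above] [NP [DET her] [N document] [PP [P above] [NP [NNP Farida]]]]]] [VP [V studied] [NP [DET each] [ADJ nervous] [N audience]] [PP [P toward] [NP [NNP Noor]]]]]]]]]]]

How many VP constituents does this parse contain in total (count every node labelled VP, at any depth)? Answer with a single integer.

3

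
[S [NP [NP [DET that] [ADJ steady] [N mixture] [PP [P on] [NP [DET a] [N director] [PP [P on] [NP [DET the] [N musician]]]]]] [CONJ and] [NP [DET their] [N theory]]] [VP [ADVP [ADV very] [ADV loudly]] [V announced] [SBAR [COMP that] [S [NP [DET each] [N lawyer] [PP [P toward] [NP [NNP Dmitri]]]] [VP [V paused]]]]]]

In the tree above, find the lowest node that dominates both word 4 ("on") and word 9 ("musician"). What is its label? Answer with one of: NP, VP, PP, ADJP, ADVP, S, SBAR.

PP

The smallest bracket enclosing both words is [PP on a director on the musician], so the label is PP.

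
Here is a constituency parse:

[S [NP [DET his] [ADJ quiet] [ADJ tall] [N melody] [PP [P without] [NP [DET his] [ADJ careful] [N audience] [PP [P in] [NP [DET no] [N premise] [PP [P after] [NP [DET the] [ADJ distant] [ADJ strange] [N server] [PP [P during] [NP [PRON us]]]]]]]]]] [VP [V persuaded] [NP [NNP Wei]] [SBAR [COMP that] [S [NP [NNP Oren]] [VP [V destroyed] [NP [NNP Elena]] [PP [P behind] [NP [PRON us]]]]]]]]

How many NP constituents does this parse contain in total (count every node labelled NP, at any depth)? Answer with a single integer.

9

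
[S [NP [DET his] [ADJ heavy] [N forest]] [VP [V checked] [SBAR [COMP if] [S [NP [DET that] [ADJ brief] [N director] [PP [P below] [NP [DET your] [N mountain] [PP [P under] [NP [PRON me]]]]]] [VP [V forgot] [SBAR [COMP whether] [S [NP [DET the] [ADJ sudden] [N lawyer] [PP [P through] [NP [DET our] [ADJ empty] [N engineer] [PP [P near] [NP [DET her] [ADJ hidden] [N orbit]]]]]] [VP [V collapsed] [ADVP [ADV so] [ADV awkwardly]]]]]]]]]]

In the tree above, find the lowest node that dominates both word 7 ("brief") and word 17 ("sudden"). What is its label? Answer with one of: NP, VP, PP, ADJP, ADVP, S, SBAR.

S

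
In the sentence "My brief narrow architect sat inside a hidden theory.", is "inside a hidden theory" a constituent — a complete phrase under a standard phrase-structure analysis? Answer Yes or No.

Yes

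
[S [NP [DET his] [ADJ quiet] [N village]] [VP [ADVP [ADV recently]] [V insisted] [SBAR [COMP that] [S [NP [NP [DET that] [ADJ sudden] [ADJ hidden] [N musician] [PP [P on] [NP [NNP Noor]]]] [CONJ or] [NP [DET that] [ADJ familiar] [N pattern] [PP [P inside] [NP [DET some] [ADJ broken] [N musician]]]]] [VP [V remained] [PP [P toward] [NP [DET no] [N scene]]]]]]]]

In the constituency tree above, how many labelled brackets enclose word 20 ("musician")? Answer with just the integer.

9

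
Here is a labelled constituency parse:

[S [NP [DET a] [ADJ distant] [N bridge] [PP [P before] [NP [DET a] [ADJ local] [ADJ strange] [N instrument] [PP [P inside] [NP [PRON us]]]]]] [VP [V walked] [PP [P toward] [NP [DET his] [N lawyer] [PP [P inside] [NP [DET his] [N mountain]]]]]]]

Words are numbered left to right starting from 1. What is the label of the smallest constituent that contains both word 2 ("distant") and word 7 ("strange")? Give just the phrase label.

NP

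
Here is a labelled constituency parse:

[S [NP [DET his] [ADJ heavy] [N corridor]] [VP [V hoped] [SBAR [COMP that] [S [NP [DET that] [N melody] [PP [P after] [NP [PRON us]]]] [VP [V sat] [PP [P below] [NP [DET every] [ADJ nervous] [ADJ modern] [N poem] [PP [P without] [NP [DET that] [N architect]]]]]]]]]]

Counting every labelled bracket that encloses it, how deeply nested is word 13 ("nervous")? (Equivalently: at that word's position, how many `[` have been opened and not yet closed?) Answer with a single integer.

8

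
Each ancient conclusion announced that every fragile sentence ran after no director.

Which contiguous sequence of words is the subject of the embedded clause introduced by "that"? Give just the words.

every fragile sentence

"every fragile sentence" is the NP that combines with the VP headed by "ran" to form the embedded clause introduced by "that" — the subject.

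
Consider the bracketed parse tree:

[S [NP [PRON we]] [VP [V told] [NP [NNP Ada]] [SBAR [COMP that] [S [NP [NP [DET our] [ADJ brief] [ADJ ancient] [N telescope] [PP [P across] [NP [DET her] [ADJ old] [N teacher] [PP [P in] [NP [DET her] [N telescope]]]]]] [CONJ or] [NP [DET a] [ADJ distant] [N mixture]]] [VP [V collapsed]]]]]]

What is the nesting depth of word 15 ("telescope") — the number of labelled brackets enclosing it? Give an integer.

Path from the root down to the word: S → VP → SBAR → S → NP → NP → PP → NP → PP → NP → N. That is 11 enclosing brackets.

11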